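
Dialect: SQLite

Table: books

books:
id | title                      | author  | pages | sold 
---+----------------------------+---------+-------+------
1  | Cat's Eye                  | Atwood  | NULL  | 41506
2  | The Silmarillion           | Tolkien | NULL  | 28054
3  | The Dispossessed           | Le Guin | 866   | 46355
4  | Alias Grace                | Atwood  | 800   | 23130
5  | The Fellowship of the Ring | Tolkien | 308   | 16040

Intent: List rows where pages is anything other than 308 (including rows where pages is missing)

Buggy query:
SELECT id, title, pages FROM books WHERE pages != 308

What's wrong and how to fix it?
Bug: Inequality against NULL is unknown, not true; rows with NULL are dropped

Fix: Handle NULL separately with IS NULL alongside the inequality

Corrected query:
SELECT id, title, pages FROM books WHERE pages != 308 OR pages IS NULL

Result:
id | title            | pages
---+------------------+------
1  | Cat's Eye        | NULL 
2  | The Silmarillion | NULL 
3  | The Dispossessed | 866  
4  | Alias Grace      | 800  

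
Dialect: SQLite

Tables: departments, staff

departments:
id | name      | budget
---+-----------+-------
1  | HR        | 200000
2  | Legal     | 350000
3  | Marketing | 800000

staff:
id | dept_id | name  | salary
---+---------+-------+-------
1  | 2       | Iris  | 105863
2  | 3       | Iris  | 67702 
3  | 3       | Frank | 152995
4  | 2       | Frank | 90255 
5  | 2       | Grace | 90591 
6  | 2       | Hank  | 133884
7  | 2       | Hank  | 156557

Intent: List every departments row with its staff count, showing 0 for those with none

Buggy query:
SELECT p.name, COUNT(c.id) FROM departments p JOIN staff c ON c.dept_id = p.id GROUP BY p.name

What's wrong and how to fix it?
Bug: INNER JOIN drops departments rows that have no matching staff rows

Fix: Switch to LEFT JOIN to retain unmatched parent rows

Corrected query:
SELECT p.name, COUNT(c.id) FROM departments p LEFT JOIN staff c ON c.dept_id = p.id GROUP BY p.name

Result:
name      | COUNT(c.id)
----------+------------
HR        | 0          
Legal     | 5          
Marketing | 2          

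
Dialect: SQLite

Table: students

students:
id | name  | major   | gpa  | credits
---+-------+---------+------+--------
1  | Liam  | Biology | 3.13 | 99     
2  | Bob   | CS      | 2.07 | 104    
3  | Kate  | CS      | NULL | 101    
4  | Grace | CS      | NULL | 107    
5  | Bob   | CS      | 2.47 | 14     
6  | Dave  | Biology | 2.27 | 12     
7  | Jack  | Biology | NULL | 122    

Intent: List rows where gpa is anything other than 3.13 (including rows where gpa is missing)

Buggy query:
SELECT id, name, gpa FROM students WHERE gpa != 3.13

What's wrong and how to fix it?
Bug: 'gpa != 3.13' is unknown when gpa is NULL, so NULL rows are silently excluded

Fix: Handle NULL separately with IS NULL alongside the inequality

Corrected query:
SELECT id, name, gpa FROM students WHERE gpa != 3.13 OR gpa IS NULL

Result:
id | name  | gpa 
---+-------+-----
2  | Bob   | 2.07
3  | Kate  | NULL
4  | Grace | NULL
5  | Bob   | 2.47
6  | Dave  | 2.27
7  | Jack  | NULL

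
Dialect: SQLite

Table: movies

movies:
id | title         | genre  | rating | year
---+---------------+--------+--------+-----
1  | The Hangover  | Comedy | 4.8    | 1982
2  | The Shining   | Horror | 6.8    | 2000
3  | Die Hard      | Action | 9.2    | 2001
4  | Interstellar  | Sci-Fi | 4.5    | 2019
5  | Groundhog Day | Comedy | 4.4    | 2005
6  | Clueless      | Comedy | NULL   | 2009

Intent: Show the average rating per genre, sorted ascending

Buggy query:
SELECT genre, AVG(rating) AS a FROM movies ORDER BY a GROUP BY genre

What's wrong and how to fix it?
Bug: GROUP BY must precede ORDER BY

Fix: Move ORDER BY to the end, after GROUP BY

Corrected query:
SELECT genre, AVG(rating) AS a FROM movies GROUP BY genre ORDER BY a

Result:
genre  | a  
-------+----
Sci-Fi | 4.5
Comedy | 4.6
Horror | 6.8
Action | 9.2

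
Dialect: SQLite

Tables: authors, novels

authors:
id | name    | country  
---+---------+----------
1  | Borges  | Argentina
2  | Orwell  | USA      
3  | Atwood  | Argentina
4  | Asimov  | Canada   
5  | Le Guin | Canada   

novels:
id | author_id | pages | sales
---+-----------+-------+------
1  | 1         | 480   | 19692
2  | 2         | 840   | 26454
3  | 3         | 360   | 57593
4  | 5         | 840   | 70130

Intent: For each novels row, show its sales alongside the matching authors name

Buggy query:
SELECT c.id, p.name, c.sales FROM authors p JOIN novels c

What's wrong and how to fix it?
Bug: JOIN with no ON clause produces a cartesian product; every novels row pairs with every authors row

Fix: Specify the join condition linking the foreign key to the parent id

Corrected query:
SELECT c.id, p.name, c.sales FROM authors p JOIN novels c ON c.author_id = p.id

Result:
id | name    | sales
---+---------+------
1  | Borges  | 19692
2  | Orwell  | 26454
3  | Atwood  | 57593
4  | Le Guin | 70130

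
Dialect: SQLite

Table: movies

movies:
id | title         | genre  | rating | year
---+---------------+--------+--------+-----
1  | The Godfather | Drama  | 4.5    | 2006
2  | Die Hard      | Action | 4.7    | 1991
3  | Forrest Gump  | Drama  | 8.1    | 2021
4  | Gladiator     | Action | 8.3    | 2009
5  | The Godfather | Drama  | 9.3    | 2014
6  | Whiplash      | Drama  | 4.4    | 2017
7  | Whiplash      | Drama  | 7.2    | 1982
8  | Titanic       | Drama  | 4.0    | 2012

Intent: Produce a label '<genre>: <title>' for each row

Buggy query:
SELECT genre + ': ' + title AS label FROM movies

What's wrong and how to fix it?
Bug: SQLite uses || for string concatenation; + coerces text to numbers (yielding 0)

Fix: Replace + with || to concatenate text

Corrected query:
SELECT genre || ': ' || title AS label FROM movies

Result:
label               
--------------------
Drama: The Godfather
Action: Die Hard    
Drama: Forrest Gump 
Action: Gladiator   
Drama: The Godfather
Drama: Whiplash     
Drama: Whiplash     
Drama: Titanic      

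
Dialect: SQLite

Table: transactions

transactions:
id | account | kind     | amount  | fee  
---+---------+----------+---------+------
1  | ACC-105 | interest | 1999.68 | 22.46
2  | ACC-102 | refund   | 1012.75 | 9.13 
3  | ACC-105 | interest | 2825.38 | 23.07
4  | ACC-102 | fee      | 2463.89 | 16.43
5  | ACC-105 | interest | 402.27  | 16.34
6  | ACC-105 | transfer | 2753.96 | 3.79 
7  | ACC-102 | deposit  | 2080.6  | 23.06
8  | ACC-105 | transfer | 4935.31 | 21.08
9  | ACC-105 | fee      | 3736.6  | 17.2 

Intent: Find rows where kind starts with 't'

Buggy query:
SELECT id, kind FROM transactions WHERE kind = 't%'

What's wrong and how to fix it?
Bug: '=' compares the literal string including the % character; pattern matching needs LIKE

Fix: Replace '=' with LIKE so 't%' is treated as a pattern

Corrected query:
SELECT id, kind FROM transactions WHERE kind LIKE 't%'

Result:
id | kind    
---+---------
6  | transfer
8  | transfer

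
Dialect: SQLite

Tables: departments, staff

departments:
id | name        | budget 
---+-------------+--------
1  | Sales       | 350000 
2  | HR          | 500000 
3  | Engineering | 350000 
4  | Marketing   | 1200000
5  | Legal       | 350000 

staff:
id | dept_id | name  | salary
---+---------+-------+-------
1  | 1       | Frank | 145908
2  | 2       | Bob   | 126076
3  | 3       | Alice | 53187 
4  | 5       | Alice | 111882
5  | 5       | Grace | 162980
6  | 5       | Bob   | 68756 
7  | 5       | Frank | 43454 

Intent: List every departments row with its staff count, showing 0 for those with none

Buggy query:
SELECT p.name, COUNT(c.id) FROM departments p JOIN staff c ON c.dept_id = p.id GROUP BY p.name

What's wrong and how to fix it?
Bug: An inner join excludes parents with zero children

Fix: Use LEFT JOIN so parents without children still appear (COUNT(c.id) gives 0)

Corrected query:
SELECT p.name, COUNT(c.id) FROM departments p LEFT JOIN staff c ON c.dept_id = p.id GROUP BY p.name

Result:
name        | COUNT(c.id)
------------+------------
Engineering | 1          
HR          | 1          
Legal       | 4          
Marketing   | 0          
Sales       | 1          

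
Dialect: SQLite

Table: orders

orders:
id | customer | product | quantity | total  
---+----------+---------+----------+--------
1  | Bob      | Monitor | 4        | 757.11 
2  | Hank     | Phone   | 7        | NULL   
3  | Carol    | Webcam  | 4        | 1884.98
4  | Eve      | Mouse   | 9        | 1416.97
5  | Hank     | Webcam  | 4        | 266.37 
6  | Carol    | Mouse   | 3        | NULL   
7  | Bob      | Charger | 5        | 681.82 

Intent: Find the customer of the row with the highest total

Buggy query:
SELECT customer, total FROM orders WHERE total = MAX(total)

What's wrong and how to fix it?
Bug: MAX(total) is an aggregate and cannot be used directly in WHERE

Fix: Use a subquery: WHERE total = (SELECT MAX(total) FROM orders)

Corrected query:
SELECT customer, total FROM orders WHERE total = (SELECT MAX(total) FROM orders)

Result:
customer | total  
---------+--------
Carol    | 1884.98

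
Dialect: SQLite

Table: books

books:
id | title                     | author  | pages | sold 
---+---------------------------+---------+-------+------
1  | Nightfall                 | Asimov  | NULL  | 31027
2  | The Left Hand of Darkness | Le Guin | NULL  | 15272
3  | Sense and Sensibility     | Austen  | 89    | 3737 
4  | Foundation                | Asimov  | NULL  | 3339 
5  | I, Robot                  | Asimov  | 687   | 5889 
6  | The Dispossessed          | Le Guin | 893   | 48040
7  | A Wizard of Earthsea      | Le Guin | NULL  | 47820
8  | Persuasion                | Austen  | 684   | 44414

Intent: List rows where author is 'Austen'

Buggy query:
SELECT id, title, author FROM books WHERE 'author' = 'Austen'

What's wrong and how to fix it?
Bug: Single quotes denote string literals in SQL; the column name is being compared as a constant string

Fix: Reference the column as author without single quotes

Corrected query:
SELECT id, title, author FROM books WHERE author = 'Austen'

Result:
id | title                 | author
---+-----------------------+-------
3  | Sense and Sensibility | Austen
8  | Persuasion            | Austen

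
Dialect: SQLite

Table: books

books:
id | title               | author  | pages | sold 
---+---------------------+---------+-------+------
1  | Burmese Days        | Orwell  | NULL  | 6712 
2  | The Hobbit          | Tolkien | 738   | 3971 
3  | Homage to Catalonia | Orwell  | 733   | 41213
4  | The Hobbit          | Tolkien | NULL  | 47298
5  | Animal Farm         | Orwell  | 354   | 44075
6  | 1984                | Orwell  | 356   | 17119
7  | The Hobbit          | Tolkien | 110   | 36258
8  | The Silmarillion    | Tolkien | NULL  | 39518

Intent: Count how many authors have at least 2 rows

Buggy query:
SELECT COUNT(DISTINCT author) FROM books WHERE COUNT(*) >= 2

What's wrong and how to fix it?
Bug: COUNT(*) cannot appear in WHERE; the per-group count doesn't exist yet

Fix: Group first with HAVING COUNT(*) >= 2, then COUNT the resulting groups

Corrected query:
SELECT COUNT(*) FROM (SELECT author FROM books GROUP BY author HAVING COUNT(*) >= 2)

Result:
COUNT(*)
--------
2       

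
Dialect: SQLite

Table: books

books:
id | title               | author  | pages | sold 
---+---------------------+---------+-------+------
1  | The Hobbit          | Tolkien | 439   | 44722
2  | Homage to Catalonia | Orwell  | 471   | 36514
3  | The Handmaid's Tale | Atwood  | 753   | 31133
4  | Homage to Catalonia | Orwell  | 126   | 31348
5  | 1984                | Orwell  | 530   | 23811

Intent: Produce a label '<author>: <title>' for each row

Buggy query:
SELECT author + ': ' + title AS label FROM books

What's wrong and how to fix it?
Bug: SQLite uses || for string concatenation; + coerces text to numbers (yielding 0)

Fix: Use the || operator for string concatenation

Corrected query:
SELECT author || ': ' || title AS label FROM books

Result:
label                      
---------------------------
Tolkien: The Hobbit        
Orwell: Homage to Catalonia
Atwood: The Handmaid's Tale
Orwell: Homage to Catalonia
Orwell: 1984               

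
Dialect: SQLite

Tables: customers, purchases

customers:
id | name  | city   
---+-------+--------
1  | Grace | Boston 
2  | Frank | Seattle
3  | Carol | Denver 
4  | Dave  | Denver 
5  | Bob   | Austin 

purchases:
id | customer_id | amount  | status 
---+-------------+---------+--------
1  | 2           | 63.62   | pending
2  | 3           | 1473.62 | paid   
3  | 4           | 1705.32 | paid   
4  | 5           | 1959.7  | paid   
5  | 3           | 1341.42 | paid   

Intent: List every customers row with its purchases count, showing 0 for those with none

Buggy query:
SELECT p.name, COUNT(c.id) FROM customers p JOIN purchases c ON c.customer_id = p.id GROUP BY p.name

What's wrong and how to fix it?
Bug: An inner join excludes parents with zero children

Fix: Switch to LEFT JOIN to retain unmatched parent rows

Corrected query:
SELECT p.name, COUNT(c.id) FROM customers p LEFT JOIN purchases c ON c.customer_id = p.id GROUP BY p.name

Result:
name  | COUNT(c.id)
------+------------
Bob   | 1          
Carol | 2          
Dave  | 1          
Frank | 1          
Grace | 0          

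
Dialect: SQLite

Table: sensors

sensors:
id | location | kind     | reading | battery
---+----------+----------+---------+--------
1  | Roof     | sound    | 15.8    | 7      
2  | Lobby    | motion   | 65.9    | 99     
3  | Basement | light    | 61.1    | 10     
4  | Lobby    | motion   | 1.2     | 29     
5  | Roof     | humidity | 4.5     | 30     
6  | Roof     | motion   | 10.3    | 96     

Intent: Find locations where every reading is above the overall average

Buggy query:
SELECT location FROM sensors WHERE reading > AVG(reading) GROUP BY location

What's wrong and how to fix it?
Bug: WHERE evaluates per row before aggregation, so AVG() is unavailable

Fix: Compute the overall average in a scalar subquery and compare each group's MIN against it in HAVING

Corrected query:
SELECT location FROM sensors GROUP BY location HAVING MIN(reading) > (SELECT AVG(reading) FROM sensors)

Result:
location
--------
Basement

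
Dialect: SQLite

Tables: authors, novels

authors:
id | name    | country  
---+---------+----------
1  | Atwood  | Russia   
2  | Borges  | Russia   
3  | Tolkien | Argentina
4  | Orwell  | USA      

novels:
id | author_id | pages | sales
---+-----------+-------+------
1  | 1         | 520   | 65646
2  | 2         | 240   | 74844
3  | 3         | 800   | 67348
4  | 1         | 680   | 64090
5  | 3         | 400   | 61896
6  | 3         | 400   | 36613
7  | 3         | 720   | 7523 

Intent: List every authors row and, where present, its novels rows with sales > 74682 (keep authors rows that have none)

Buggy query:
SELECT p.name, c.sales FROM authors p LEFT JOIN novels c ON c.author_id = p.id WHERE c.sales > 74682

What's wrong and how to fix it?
Bug: A WHERE condition on the right-hand table after LEFT JOIN drops unmatched parents

Fix: Put 'c.sales > 74682' in the JOIN's ON clause instead of WHERE

Corrected query:
SELECT p.name, c.sales FROM authors p LEFT JOIN novels c ON c.author_id = p.id AND c.sales > 74682

Result:
name    | sales
--------+------
Atwood  | NULL 
Borges  | 74844
Tolkien | NULL 
Orwell  | NULL 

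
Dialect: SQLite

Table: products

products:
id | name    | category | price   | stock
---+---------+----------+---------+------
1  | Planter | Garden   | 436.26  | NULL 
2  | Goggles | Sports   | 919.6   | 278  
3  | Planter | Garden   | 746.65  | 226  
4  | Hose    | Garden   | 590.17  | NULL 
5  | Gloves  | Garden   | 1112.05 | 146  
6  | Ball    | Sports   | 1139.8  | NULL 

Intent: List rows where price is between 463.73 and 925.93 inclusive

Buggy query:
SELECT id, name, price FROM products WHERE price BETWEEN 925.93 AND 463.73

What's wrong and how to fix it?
Bug: The bounds are reversed; BETWEEN a AND b requires a <= b to match anything

Fix: Write BETWEEN 463.73 AND 925.93

Corrected query:
SELECT id, name, price FROM products WHERE price BETWEEN 463.73 AND 925.93

Result:
id | name    | price 
---+---------+-------
2  | Goggles | 919.6 
3  | Planter | 746.65
4  | Hose    | 590.17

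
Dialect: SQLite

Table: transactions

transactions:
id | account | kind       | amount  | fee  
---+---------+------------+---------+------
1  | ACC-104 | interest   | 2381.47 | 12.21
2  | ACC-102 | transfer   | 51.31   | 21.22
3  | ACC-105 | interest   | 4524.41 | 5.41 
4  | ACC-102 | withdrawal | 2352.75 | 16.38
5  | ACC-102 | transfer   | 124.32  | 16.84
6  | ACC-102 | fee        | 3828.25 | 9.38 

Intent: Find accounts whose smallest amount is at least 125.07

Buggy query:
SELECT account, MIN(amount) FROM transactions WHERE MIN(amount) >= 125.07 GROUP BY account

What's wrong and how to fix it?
Bug: MIN() in WHERE is a misuse of aggregate

Fix: Use HAVING for the per-group MIN condition

Corrected query:
SELECT account, MIN(amount) FROM transactions GROUP BY account HAVING MIN(amount) >= 125.07

Result:
account | MIN(amount)
--------+------------
ACC-104 | 2381.47    
ACC-105 | 4524.41    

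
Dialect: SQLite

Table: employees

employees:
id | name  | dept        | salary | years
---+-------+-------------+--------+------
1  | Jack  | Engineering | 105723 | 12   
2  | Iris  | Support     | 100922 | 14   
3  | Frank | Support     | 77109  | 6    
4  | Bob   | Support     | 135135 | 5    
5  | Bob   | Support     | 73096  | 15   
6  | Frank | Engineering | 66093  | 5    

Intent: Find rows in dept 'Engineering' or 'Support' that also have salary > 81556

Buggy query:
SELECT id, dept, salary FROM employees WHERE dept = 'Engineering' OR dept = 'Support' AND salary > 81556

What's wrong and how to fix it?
Bug: Without parentheses, AND is evaluated before OR, so the salary filter only applies to the 'Support' branch

Fix: Add parentheses around the OR so the AND applies to both alternatives

Corrected query:
SELECT id, dept, salary FROM employees WHERE (dept = 'Engineering' OR dept = 'Support') AND salary > 81556

Result:
id | dept        | salary
---+-------------+-------
1  | Engineering | 105723
2  | Support     | 100922
4  | Support     | 135135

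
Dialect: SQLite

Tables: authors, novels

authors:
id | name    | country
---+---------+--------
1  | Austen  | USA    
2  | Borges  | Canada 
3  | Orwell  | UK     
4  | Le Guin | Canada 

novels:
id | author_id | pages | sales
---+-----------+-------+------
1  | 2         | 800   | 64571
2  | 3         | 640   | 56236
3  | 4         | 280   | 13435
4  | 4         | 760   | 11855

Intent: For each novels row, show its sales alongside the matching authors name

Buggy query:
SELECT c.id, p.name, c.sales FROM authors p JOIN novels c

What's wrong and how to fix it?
Bug: Missing join condition: each novels row is matched to all authors rows instead of just its own

Fix: Add ON c.author_id = p.id to the JOIN

Corrected query:
SELECT c.id, p.name, c.sales FROM authors p JOIN novels c ON c.author_id = p.id

Result:
id | name    | sales
---+---------+------
1  | Borges  | 64571
2  | Orwell  | 56236
3  | Le Guin | 13435
4  | Le Guin | 11855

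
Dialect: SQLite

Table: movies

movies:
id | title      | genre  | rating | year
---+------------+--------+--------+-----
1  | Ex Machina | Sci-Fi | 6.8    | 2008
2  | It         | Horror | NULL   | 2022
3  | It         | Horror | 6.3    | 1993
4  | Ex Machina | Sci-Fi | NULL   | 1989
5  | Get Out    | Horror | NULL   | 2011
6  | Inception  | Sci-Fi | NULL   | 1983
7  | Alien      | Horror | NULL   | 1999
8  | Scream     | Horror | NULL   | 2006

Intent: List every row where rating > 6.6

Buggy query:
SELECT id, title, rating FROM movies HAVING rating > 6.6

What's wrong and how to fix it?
Bug: This is a non-aggregate query (no GROUP BY, no aggregates), so in SQLite the HAVING clause is invalid here; a row-level condition belongs in WHERE

Fix: Use WHERE for row-level filtering

Corrected query:
SELECT id, title, rating FROM movies WHERE rating > 6.6

Result:
id | title      | rating
---+------------+-------
1  | Ex Machina | 6.8   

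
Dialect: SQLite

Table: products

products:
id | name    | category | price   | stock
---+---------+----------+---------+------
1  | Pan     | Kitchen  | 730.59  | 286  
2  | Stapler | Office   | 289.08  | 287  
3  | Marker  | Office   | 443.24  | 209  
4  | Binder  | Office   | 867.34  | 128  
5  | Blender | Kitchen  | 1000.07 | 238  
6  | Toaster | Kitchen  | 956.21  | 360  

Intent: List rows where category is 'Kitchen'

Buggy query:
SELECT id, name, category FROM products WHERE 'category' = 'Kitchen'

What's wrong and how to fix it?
Bug: 'category' in single quotes is a string literal, not the column; the comparison is literal-vs-literal and never true

Fix: Reference the column as category without single quotes

Corrected query:
SELECT id, name, category FROM products WHERE category = 'Kitchen'

Result:
id | name    | category
---+---------+---------
1  | Pan     | Kitchen 
5  | Blender | Kitchen 
6  | Toaster | Kitchen 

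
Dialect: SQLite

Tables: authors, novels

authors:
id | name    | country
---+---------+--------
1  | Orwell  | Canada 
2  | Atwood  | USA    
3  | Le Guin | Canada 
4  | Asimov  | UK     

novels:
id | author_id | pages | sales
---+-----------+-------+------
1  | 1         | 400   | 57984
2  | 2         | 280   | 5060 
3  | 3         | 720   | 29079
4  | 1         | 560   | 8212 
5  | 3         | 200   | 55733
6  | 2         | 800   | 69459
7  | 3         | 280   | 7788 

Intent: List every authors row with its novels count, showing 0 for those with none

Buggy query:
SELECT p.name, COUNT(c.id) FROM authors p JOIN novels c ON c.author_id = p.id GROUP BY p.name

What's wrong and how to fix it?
Bug: INNER JOIN drops authors rows that have no matching novels rows

Fix: Use LEFT JOIN so parents without children still appear (COUNT(c.id) gives 0)

Corrected query:
SELECT p.name, COUNT(c.id) FROM authors p LEFT JOIN novels c ON c.author_id = p.id GROUP BY p.name

Result:
name    | COUNT(c.id)
--------+------------
Asimov  | 0          
Atwood  | 2          
Le Guin | 3          
Orwell  | 2          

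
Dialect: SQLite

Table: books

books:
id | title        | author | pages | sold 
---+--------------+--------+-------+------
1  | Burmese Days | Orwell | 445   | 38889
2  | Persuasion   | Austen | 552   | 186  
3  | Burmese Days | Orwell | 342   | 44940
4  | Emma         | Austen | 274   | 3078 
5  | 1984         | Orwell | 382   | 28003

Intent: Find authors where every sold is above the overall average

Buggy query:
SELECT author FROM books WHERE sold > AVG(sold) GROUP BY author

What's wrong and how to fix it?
Bug: WHERE evaluates per row before aggregation, so AVG() is unavailable

Fix: Compute the overall average in a scalar subquery and compare each group's MIN against it in HAVING

Corrected query:
SELECT author FROM books GROUP BY author HAVING MIN(sold) > (SELECT AVG(sold) FROM books)

Result:
author
------
Orwell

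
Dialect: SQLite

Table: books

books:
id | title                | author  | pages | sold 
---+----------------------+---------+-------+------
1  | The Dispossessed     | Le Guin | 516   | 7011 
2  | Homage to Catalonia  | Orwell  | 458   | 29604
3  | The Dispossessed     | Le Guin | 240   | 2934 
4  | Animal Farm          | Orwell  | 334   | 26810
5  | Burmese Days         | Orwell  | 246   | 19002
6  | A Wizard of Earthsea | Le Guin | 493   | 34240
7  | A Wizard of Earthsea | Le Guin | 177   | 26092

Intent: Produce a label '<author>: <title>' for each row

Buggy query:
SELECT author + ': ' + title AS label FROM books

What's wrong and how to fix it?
Bug: '+' is numeric addition; on text columns SQLite converts them to 0 instead of concatenating

Fix: Use the || operator for string concatenation

Corrected query:
SELECT author || ': ' || title AS label FROM books

Result:
label                        
-----------------------------
Le Guin: The Dispossessed    
Orwell: Homage to Catalonia  
Le Guin: The Dispossessed    
Orwell: Animal Farm          
Orwell: Burmese Days         
Le Guin: A Wizard of Earthsea
Le Guin: A Wizard of Earthsea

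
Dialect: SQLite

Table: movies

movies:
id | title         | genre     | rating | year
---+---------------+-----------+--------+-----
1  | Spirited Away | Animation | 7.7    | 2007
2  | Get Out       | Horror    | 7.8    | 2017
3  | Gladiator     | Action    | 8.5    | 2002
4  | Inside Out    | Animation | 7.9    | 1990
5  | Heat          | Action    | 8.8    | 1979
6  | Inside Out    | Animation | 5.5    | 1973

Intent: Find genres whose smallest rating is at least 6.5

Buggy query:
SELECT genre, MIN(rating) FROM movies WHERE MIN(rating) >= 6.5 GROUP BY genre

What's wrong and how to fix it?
Bug: Aggregates like MIN are computed per group after WHERE runs

Fix: Use HAVING for the per-group MIN condition

Corrected query:
SELECT genre, MIN(rating) FROM movies GROUP BY genre HAVING MIN(rating) >= 6.5

Result:
genre  | MIN(rating)
-------+------------
Action | 8.5        
Horror | 7.8        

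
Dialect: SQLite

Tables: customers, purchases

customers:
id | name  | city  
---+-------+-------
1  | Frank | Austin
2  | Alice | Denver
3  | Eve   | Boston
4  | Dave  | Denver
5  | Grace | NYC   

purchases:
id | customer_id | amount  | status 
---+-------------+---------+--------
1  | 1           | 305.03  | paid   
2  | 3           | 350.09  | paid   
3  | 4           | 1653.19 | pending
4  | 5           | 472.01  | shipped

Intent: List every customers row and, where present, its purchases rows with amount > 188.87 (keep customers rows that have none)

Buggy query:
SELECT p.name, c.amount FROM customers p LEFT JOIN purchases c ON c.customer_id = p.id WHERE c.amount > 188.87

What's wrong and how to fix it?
Bug: A WHERE condition on the right-hand table after LEFT JOIN drops unmatched parents

Fix: Put 'c.amount > 188.87' in the JOIN's ON clause instead of WHERE

Corrected query:
SELECT p.name, c.amount FROM customers p LEFT JOIN purchases c ON c.customer_id = p.id AND c.amount > 188.87

Result:
name  | amount 
------+--------
Frank | 305.03 
Alice | NULL   
Eve   | 350.09 
Dave  | 1653.19
Grace | 472.01 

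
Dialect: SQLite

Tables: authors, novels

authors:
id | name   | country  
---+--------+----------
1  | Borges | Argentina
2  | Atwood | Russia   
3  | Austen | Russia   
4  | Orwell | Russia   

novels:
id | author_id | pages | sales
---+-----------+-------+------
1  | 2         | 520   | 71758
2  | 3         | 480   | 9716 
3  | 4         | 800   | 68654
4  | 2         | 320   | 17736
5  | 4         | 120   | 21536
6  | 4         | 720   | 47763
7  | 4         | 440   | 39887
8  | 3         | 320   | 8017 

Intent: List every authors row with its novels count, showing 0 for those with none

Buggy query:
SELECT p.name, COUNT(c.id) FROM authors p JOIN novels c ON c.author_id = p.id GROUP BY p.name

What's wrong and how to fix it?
Bug: An inner join excludes parents with zero children

Fix: Use LEFT JOIN so parents without children still appear (COUNT(c.id) gives 0)

Corrected query:
SELECT p.name, COUNT(c.id) FROM authors p LEFT JOIN novels c ON c.author_id = p.id GROUP BY p.name

Result:
name   | COUNT(c.id)
-------+------------
Atwood | 2          
Austen | 2          
Borges | 0          
Orwell | 4          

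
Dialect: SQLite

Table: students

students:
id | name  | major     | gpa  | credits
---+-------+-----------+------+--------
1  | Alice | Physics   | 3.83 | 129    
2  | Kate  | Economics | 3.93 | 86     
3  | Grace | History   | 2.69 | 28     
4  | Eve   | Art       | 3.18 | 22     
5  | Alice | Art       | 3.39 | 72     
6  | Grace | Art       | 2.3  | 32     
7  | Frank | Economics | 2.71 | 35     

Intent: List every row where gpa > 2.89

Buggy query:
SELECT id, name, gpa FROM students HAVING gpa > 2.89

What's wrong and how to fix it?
Bug: This is a non-aggregate query (no GROUP BY, no aggregates), so in SQLite the HAVING clause is invalid here; a row-level condition belongs in WHERE

Fix: Replace HAVING with WHERE since the condition applies to individual rows

Corrected query:
SELECT id, name, gpa FROM students WHERE gpa > 2.89

Result:
id | name  | gpa 
---+-------+-----
1  | Alice | 3.83
2  | Kate  | 3.93
4  | Eve   | 3.18
5  | Alice | 3.39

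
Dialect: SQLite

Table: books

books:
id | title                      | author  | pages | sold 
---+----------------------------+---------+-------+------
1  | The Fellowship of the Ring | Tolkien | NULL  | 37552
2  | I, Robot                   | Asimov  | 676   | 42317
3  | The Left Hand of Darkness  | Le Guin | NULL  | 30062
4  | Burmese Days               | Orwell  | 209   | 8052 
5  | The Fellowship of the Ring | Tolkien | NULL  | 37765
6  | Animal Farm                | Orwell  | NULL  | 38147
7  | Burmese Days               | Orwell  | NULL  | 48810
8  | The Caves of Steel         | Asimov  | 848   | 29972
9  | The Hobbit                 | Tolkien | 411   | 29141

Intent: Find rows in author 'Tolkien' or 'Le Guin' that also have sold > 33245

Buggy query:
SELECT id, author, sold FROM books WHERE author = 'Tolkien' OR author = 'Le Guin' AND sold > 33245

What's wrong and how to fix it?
Bug: Without parentheses, AND is evaluated before OR, so the sold filter only applies to the 'Le Guin' branch

Fix: Add parentheses around the OR so the AND applies to both alternatives

Corrected query:
SELECT id, author, sold FROM books WHERE (author = 'Tolkien' OR author = 'Le Guin') AND sold > 33245

Result:
id | author  | sold 
---+---------+------
1  | Tolkien | 37552
5  | Tolkien | 37765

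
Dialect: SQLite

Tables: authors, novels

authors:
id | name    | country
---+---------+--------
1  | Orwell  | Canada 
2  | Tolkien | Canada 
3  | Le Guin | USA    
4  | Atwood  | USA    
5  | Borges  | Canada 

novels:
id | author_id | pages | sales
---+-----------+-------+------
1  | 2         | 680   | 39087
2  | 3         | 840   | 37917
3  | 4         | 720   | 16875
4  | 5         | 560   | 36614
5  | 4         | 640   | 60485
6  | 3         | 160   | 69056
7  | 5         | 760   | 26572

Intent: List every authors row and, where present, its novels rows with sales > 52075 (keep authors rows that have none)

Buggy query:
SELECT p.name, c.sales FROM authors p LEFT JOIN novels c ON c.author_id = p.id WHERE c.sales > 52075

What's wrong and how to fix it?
Bug: Filtering c.sales in WHERE discards the NULL rows produced by LEFT JOIN, turning it into an inner join

Fix: Move the right-table condition into the ON clause so unmatched parents are kept

Corrected query:
SELECT p.name, c.sales FROM authors p LEFT JOIN novels c ON c.author_id = p.id AND c.sales > 52075

Result:
name    | sales
--------+------
Orwell  | NULL 
Tolkien | NULL 
Le Guin | 69056
Atwood  | 60485
Borges  | NULL 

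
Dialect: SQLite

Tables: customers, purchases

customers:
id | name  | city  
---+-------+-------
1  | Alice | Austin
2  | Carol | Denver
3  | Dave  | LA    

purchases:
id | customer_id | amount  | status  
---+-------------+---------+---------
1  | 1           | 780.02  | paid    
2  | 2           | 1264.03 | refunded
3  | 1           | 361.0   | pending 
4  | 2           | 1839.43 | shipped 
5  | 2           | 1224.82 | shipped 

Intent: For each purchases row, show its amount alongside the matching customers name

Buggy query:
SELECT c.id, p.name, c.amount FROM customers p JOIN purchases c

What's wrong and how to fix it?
Bug: JOIN with no ON clause produces a cartesian product; every purchases row pairs with every customers row

Fix: Add ON c.customer_id = p.id to the JOIN

Corrected query:
SELECT c.id, p.name, c.amount FROM customers p JOIN purchases c ON c.customer_id = p.id

Result:
id | name  | amount 
---+-------+--------
1  | Alice | 780.02 
2  | Carol | 1264.03
3  | Alice | 361    
4  | Carol | 1839.43
5  | Carol | 1224.82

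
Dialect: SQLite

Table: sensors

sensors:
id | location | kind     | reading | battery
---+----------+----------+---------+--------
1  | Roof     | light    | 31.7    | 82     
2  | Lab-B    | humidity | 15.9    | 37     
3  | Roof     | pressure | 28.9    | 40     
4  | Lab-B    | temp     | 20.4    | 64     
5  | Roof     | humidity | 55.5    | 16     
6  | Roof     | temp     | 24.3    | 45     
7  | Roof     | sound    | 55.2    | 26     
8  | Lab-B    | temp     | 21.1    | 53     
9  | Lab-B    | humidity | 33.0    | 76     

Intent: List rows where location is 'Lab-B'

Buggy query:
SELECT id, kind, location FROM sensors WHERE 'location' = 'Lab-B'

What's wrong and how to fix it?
Bug: Single quotes denote string literals in SQL; the column name is being compared as a constant string

Fix: Remove the quotes around the column name (or use double quotes for an identifier)

Corrected query:
SELECT id, kind, location FROM sensors WHERE location = 'Lab-B'

Result:
id | kind     | location
---+----------+---------
2  | humidity | Lab-B   
4  | temp     | Lab-B   
8  | temp     | Lab-B   
9  | humidity | Lab-B   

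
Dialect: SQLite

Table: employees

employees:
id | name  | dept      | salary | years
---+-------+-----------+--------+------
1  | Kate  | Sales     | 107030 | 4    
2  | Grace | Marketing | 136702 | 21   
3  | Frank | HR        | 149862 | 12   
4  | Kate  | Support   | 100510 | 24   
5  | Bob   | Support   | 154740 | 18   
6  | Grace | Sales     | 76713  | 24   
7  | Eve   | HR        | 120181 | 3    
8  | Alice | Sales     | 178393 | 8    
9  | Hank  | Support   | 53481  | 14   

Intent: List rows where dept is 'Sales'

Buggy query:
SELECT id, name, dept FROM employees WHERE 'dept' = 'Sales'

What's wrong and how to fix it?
Bug: 'dept' in single quotes is a string literal, not the column; the comparison is literal-vs-literal and never true

Fix: Remove the quotes around the column name (or use double quotes for an identifier)

Corrected query:
SELECT id, name, dept FROM employees WHERE dept = 'Sales'

Result:
id | name  | dept 
---+-------+------
1  | Kate  | Sales
6  | Grace | Sales
8  | Alice | Sales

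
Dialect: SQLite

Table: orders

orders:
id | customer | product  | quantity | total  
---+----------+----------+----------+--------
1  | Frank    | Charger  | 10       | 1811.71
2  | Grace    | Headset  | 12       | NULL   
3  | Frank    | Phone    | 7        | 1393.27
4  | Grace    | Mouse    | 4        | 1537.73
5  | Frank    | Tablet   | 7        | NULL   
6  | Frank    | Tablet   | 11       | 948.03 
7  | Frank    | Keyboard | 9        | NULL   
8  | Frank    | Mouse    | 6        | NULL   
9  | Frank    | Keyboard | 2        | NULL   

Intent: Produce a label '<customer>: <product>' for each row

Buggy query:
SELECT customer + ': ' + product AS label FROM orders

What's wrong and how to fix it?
Bug: '+' is numeric addition; on text columns SQLite converts them to 0 instead of concatenating

Fix: Use the || operator for string concatenation

Corrected query:
SELECT customer || ': ' || product AS label FROM orders

Result:
label          
---------------
Frank: Charger 
Grace: Headset 
Frank: Phone   
Grace: Mouse   
Frank: Tablet  
Frank: Tablet  
Frank: Keyboard
Frank: Mouse   
Frank: Keyboard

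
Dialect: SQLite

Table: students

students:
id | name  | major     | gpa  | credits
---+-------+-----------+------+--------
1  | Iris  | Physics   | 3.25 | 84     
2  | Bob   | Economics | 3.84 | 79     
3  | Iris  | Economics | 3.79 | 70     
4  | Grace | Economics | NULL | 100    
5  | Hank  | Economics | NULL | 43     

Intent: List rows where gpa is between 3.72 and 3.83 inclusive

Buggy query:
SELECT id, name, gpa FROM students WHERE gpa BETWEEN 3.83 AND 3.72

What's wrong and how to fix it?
Bug: BETWEEN expects the lower bound first; with 3.83 AND 3.72 the range is empty

Fix: Swap the bounds so the smaller value comes first

Corrected query:
SELECT id, name, gpa FROM students WHERE gpa BETWEEN 3.72 AND 3.83

Result:
id | name | gpa 
---+------+-----
3  | Iris | 3.79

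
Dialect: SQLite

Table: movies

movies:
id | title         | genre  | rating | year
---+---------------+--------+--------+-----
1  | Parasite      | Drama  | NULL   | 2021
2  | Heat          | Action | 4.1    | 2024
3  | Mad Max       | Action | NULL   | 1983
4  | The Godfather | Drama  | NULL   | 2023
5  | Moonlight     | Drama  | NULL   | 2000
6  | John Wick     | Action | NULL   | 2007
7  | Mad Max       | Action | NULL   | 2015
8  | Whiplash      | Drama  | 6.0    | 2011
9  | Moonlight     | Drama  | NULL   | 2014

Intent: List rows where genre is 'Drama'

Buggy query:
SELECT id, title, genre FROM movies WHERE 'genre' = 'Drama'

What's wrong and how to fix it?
Bug: Single quotes denote string literals in SQL; the column name is being compared as a constant string

Fix: Reference the column as genre without single quotes

Corrected query:
SELECT id, title, genre FROM movies WHERE genre = 'Drama'

Result:
id | title         | genre
---+---------------+------
1  | Parasite      | Drama
4  | The Godfather | Drama
5  | Moonlight     | Drama
8  | Whiplash      | Drama
9  | Moonlight     | Drama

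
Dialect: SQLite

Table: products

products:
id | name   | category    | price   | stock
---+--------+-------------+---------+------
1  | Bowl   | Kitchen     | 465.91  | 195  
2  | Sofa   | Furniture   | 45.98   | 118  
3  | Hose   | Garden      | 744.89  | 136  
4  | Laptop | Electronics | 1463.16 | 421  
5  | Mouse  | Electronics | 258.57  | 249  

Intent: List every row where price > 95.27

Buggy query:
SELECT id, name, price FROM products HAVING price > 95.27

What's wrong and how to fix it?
Bug: HAVING filters the output of aggregation, but this query has no GROUP BY and no aggregate functions, so SQLite rejects it (HAVING clause on a non-aggregate query); the condition here is per row

Fix: Replace HAVING with WHERE since the condition applies to individual rows

Corrected query:
SELECT id, name, price FROM products WHERE price > 95.27

Result:
id | name   | price  
---+--------+--------
1  | Bowl   | 465.91 
3  | Hose   | 744.89 
4  | Laptop | 1463.16
5  | Mouse  | 258.57 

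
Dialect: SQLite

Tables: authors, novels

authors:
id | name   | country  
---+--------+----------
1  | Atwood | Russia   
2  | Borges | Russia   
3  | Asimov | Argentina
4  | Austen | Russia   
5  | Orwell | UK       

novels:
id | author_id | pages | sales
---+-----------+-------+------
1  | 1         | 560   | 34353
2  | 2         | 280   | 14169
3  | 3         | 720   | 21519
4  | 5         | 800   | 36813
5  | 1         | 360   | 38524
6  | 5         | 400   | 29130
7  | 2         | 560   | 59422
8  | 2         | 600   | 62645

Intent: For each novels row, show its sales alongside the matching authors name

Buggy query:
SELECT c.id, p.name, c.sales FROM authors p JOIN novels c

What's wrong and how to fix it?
Bug: JOIN with no ON clause produces a cartesian product; every novels row pairs with every authors row

Fix: Add ON c.author_id = p.id to the JOIN

Corrected query:
SELECT c.id, p.name, c.sales FROM authors p JOIN novels c ON c.author_id = p.id

Result:
id | name   | sales
---+--------+------
1  | Atwood | 34353
2  | Borges | 14169
3  | Asimov | 21519
4  | Orwell | 36813
5  | Atwood | 38524
6  | Orwell | 29130
7  | Borges | 59422
8  | Borges | 62645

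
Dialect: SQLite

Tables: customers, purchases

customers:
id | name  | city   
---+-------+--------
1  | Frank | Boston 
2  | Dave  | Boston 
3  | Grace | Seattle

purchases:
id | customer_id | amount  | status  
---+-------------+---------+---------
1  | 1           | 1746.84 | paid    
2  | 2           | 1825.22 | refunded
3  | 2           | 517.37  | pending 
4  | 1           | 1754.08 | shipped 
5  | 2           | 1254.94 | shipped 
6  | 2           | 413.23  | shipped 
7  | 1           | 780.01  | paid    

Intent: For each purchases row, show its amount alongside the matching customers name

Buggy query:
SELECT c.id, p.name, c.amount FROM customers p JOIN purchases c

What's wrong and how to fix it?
Bug: Missing join condition: each purchases row is matched to all customers rows instead of just its own

Fix: Add ON c.customer_id = p.id to the JOIN

Corrected query:
SELECT c.id, p.name, c.amount FROM customers p JOIN purchases c ON c.customer_id = p.id

Result:
id | name  | amount 
---+-------+--------
1  | Frank | 1746.84
2  | Dave  | 1825.22
3  | Dave  | 517.37 
4  | Frank | 1754.08
5  | Dave  | 1254.94
6  | Dave  | 413.23 
7  | Frank | 780.01 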